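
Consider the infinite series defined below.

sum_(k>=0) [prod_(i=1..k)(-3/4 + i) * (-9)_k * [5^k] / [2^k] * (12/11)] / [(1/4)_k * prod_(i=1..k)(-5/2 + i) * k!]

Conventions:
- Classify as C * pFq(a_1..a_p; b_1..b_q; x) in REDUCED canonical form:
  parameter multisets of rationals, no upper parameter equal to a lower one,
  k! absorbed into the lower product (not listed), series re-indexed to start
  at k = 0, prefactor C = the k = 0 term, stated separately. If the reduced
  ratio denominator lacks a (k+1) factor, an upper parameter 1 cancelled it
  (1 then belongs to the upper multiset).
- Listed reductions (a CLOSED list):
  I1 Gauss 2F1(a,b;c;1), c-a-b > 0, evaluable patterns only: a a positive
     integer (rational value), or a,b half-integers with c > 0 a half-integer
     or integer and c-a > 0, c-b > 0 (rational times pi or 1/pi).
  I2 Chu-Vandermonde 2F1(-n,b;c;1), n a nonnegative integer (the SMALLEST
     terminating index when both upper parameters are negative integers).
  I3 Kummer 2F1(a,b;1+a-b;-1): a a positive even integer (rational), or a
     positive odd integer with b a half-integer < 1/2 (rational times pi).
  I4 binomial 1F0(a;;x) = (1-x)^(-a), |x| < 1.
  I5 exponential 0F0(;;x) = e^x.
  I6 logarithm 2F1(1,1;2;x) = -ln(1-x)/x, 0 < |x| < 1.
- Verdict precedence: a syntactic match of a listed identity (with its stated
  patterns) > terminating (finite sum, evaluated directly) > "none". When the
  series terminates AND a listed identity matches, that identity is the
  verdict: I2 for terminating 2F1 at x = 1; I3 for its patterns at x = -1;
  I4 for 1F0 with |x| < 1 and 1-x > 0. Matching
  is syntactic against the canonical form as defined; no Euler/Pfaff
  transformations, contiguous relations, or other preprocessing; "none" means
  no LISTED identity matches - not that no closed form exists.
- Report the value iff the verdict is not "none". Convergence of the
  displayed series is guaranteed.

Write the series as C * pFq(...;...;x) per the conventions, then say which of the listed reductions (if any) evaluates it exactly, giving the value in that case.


This is 12/11 * 1F1(-9; -3/2; 5/2) in reduced canonical form. Verdict: terminating at k = 9: the factor (-9)_k kills every later term; summing the 10 survivors is exact. Exact value: 31952384/297297.

Key observation: t_0 being 12/11, the lower running product (C = 12/11, x = 5/2) is a rising factorial.
Ratio: r(k) = (5/2) * (k-9) / [(k-3/2) (k+1)] - rational in k, leading ratio (5/2); with t_0 = 12/11, classification follows.


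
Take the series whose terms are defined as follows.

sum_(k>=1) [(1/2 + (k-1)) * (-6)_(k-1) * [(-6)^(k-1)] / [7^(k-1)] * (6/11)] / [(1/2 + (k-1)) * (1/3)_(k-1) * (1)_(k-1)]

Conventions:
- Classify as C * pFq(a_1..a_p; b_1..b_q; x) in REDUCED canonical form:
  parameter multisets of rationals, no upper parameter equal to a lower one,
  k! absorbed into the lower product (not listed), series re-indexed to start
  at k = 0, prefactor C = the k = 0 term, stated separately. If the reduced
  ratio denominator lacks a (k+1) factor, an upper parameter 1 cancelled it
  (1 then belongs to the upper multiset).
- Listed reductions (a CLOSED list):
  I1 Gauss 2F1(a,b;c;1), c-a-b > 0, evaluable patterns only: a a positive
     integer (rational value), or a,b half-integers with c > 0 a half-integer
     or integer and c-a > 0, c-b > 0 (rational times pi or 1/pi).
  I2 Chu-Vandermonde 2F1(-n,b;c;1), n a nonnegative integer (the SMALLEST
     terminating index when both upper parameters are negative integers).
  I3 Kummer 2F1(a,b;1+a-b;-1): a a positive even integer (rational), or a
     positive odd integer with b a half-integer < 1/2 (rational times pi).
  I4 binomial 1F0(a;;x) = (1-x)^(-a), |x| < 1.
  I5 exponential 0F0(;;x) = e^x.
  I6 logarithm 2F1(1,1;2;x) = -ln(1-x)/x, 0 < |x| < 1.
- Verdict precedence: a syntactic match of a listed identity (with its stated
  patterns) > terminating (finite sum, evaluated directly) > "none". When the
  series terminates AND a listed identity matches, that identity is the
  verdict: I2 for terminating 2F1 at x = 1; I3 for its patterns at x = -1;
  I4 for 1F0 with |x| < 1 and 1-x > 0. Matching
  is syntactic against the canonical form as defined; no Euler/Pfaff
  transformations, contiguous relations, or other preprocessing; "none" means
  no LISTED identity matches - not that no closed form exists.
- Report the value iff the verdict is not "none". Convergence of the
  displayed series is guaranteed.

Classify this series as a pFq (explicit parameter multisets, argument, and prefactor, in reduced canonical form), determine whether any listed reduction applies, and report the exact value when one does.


With C = 6/11: the canonical form is 1F1(-6; 1/3; -6/7). Verdict: terminating - upper parameter -6 makes this a finite sum (last index 6), evaluated exactly. Hence: 3590937555/117766649.

Key observation: with t_0 = 6/11, the two geometric factors (prefactor 6/11) combine into one argument.
Term ratio: r(k) = (-6/7) * (k-6) / [(k+1/3) (k+1)] ; factor over Q: parameters, x = (-6/7), and C = 6/11.


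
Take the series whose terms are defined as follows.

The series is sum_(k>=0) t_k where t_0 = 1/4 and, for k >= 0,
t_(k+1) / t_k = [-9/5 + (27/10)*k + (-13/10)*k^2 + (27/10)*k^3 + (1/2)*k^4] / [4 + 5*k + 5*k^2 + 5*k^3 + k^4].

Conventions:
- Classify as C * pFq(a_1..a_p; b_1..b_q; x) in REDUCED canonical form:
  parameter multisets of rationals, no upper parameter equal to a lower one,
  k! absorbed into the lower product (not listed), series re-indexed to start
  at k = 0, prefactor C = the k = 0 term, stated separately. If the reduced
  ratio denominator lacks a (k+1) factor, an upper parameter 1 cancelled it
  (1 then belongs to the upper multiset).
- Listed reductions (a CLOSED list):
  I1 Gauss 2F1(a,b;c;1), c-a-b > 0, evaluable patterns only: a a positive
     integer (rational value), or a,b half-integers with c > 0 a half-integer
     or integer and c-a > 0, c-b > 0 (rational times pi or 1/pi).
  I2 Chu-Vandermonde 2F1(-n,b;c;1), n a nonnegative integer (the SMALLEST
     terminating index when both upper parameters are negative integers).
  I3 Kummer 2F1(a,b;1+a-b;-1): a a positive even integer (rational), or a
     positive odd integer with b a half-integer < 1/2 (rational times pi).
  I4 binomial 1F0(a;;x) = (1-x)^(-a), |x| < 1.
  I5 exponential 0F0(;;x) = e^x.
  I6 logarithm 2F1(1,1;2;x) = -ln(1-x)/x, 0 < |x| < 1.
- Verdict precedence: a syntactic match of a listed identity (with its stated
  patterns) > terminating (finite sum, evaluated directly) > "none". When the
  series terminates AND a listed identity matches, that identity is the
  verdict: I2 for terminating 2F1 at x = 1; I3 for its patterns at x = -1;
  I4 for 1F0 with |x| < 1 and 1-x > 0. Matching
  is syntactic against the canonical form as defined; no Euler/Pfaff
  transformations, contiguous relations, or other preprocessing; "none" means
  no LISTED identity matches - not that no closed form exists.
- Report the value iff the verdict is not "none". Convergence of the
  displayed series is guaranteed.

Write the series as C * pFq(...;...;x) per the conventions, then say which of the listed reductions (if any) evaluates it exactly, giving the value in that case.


This is 1/4 * 2F1(-3/5, 6; 4; 1/2) in reduced canonical form. Verdict: no listed reduction: x = 1/2 and upper {-3/5, 6} fail every I1-I6 pattern.

The tell: with t_0 = 1/4, cancel k^2 + 1 from the displayed ratio first; then C = 1/4.
Ratio: r(k) = (1/2) * (k-3/5) (k+6) / [(k+4) (k+1)] ; factor over Q: parameters, x = (1/2), and C = 1/4.


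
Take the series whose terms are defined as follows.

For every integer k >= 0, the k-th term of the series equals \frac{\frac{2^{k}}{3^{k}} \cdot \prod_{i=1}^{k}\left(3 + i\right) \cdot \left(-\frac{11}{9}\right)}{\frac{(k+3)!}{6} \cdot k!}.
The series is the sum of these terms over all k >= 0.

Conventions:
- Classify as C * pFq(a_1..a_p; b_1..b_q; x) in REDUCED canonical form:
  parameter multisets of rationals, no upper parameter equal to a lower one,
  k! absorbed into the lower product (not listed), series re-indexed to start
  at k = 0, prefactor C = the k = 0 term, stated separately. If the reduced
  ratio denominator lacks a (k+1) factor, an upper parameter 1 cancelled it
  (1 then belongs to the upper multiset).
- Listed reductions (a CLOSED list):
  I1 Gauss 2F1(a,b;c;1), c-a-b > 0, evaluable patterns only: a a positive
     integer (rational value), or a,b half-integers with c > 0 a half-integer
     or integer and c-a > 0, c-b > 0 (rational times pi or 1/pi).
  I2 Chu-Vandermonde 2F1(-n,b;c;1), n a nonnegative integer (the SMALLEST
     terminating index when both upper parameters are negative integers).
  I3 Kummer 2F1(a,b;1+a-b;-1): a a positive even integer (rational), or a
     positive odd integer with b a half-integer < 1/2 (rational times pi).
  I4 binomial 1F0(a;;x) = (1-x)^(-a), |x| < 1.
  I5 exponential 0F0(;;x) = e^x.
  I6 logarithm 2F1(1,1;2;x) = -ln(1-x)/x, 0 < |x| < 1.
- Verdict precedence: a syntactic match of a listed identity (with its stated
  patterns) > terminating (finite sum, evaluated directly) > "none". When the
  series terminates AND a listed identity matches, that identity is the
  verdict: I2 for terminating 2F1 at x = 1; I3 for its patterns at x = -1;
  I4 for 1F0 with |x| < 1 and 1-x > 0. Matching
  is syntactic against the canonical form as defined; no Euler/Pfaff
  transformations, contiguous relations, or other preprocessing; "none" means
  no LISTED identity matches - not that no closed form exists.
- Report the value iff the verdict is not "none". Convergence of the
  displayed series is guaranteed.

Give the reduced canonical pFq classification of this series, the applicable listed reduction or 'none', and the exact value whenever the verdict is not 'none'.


With C = -\frac{11}{9}: the canonical form is 0F0(-; -; \frac{2}{3}). Verdict: exponential (I5) matches (the 0F0 exponential series at x = \frac{2}{3}). Its exact value is \left(-\frac{11}{9}\right) \cdot e^{\frac{2}{3}}.

Key observation: with t_0 = -\frac{11}{9}, the running product (C = -11/9, x = 2/3) telescopes to a rising factorial.
Step ratio: r(k) = \frac{2}{3} * 1 / [(k+1)] - rational; roots negated = parameters, x = \frac{2}{3}, C = -\frac{11}{9}.


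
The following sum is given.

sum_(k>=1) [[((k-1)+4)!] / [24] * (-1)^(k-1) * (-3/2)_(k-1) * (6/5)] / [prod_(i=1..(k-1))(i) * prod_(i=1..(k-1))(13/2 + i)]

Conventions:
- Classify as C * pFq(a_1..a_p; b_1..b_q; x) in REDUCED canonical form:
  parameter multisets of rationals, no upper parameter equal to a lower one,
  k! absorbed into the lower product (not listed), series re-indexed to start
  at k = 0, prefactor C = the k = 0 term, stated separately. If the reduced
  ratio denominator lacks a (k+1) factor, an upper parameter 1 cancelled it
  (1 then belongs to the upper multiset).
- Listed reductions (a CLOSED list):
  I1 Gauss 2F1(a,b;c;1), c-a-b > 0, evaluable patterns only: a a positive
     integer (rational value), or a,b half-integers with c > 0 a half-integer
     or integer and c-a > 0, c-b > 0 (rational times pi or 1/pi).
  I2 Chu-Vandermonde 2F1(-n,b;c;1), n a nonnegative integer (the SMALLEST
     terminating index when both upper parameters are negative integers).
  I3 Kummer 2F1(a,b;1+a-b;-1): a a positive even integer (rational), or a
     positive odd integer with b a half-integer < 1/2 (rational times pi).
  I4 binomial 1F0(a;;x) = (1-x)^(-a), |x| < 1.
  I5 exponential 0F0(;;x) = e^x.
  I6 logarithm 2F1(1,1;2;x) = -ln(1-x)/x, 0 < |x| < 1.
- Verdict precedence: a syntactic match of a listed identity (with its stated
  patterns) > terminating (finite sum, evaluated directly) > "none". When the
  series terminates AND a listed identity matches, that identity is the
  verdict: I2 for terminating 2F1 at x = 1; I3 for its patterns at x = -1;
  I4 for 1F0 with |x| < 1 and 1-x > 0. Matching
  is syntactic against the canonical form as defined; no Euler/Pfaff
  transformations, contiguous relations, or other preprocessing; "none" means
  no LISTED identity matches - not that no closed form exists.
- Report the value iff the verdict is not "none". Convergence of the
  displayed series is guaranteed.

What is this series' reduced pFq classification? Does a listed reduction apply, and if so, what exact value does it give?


The series (x = -1) is 2F1: upper {-3/2, 5}, lower {15/2}, prefactor 6/5. Verdict at x = -1: Kummer's theorem (I3) matches (x = -1; c = 15/2 equals 1+a-b for upper {-3/2, 5}: listed pattern). Value: (27027/32768) * pi.

Structural cue: from the first term 6/5: the factorial ratio (prefactor 6/5) (k+a-1)!/(a-1)! is a rising factorial (a)_k.
Term ratio: r(k) = (-1) * (k-3/2) (k+5) / [(k+15/2) (k+1)] - rational in k, leading ratio (-1); with t_0 = 6/5, classification follows.


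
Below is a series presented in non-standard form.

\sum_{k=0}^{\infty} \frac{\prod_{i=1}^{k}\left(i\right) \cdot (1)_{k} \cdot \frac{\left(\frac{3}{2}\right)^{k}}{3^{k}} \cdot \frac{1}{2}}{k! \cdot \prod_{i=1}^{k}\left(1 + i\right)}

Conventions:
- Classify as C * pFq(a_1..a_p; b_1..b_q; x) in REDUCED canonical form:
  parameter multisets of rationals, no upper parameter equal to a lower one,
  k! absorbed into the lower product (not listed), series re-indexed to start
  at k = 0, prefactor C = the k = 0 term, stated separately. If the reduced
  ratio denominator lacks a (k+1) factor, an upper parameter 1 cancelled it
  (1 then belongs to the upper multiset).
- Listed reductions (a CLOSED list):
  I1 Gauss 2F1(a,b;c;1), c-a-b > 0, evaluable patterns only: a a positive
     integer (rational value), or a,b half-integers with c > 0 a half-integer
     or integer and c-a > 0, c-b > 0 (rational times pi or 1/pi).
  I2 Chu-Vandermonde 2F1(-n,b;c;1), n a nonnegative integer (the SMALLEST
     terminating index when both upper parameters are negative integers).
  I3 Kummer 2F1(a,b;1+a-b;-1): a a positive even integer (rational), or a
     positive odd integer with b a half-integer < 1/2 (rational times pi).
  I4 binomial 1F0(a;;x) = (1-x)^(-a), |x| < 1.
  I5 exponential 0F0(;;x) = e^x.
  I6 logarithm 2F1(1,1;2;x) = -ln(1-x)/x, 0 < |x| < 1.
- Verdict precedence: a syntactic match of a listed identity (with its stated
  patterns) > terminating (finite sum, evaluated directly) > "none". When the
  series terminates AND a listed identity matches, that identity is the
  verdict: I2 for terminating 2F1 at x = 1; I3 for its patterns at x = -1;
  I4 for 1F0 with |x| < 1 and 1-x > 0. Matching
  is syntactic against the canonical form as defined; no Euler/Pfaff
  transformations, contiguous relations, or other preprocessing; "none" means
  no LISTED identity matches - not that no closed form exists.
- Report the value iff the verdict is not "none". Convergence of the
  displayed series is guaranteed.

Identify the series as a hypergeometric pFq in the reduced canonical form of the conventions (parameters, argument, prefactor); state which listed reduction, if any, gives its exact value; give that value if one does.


The series (x = \frac{1}{2}) is 2F1: upper {1, 1}, lower {2}, prefactor \frac{1}{2}. Verdict at x = \frac{1}{2}: the logarithmic series (I6) matches (the logarithm: parameters (1,1;2), x = \frac{1}{2}). Exact value: \left(-1\right) \cdot \ln\left(\frac{1}{2}\right).

Key step: with t_0 = \frac{1}{2}, the two k-th powers (C = 1/2) combine into one argument.
Adjacent-term ratio: r(k) = \frac{1}{2} * (k+1) (k+1) / [(k+2) (k+1)] - rational in k. x = \frac{1}{2}; t_0 = \frac{1}{2}; negate the roots.


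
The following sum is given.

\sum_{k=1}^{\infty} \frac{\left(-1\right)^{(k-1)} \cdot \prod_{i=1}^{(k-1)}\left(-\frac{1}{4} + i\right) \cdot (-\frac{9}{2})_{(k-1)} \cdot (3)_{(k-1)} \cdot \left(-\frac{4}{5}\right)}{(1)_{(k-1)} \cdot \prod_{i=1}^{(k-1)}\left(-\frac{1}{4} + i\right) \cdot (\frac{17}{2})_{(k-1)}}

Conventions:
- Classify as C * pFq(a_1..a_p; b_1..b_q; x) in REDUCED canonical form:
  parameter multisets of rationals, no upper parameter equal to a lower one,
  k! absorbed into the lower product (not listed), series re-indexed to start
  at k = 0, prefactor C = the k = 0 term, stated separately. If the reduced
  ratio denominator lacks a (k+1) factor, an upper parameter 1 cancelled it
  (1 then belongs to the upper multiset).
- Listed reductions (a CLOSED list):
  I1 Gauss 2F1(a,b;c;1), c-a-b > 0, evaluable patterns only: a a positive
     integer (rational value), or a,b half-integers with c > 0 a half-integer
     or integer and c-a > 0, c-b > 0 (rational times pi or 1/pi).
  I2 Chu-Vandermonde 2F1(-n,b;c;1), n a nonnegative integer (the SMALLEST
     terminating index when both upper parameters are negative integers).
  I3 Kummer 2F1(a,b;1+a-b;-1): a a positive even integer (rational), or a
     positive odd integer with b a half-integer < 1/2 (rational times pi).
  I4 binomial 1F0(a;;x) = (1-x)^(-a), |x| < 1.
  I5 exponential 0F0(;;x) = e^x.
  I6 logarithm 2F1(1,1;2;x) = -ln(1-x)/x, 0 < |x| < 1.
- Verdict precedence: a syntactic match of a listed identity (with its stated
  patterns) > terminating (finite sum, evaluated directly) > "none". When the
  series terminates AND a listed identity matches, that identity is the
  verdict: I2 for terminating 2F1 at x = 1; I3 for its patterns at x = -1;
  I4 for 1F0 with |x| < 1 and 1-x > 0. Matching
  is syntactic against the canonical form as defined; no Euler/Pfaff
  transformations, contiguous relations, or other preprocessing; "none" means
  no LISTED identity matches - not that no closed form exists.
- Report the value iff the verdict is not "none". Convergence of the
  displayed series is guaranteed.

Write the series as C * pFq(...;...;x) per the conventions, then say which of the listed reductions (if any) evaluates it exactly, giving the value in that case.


At argument -1: a 2F1 with upper {-\frac{9}{2}, 3}, lower {\frac{17}{2}}, scaled by C = -\frac{4}{5}. Verdict: the Kummer evaluation I3 applies (x = -1; c = \frac{17}{2} equals 1+a-b for upper {-\frac{9}{2}, 3}: listed pattern). Exact value: \left(-\frac{9009}{8192}\right) \cdot \pi.

The tell: from the first term -\frac{4}{5}: the parameter 3/4 appears in both the upper and lower lists and cancels.
Step ratio: r(k) = -1 * (k-\frac{9}{2}) (k+3) / [(k+\frac{17}{2}) (k+1)] - poly over poly, x = -1 from leading terms; C = -\frac{4}{5} at k = 0.


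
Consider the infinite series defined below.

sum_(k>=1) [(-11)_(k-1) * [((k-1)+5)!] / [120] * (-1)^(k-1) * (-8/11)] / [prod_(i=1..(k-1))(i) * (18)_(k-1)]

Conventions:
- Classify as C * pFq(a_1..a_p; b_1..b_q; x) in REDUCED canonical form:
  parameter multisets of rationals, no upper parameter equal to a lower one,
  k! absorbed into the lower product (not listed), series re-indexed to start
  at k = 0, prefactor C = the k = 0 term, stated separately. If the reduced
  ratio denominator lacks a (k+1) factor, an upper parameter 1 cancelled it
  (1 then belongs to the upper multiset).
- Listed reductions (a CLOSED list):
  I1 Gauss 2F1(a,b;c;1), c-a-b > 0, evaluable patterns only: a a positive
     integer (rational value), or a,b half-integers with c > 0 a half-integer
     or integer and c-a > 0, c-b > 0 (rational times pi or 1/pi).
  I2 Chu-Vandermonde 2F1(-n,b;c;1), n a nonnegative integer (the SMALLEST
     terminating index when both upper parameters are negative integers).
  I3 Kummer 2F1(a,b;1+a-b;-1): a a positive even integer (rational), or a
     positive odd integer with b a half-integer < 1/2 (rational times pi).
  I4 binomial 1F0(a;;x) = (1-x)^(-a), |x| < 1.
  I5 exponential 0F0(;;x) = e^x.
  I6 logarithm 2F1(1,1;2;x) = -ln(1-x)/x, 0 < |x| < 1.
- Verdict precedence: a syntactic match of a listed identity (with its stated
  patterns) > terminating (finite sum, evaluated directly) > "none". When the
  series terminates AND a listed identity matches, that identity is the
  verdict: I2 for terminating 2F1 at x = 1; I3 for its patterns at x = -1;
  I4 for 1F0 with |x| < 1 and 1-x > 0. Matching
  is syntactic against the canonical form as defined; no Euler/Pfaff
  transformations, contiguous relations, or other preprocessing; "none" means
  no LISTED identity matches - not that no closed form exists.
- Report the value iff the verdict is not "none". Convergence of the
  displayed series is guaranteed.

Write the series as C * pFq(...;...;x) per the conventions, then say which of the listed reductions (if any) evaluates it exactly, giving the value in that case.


This is -8/11 * 2F1(-11, 6; 18; -1) in reduced canonical form. Verdict: this is Kummer (I3) (x = -1; c = 18 equals 1+a-b for upper {-11, 6}: listed pattern). Its exact value is -272/11.

First insight: t_0 being -8/11, the factorial ratio (prefactor -8/11) (k+a-1)!/(a-1)! is a rising factorial (a)_k.
Adjacent-term ratio: r(k) = (-1) * (k-11) (k+6) / [(k+18) (k+1)] - rational in k, leading ratio (-1); with t_0 = -8/11, classification follows.


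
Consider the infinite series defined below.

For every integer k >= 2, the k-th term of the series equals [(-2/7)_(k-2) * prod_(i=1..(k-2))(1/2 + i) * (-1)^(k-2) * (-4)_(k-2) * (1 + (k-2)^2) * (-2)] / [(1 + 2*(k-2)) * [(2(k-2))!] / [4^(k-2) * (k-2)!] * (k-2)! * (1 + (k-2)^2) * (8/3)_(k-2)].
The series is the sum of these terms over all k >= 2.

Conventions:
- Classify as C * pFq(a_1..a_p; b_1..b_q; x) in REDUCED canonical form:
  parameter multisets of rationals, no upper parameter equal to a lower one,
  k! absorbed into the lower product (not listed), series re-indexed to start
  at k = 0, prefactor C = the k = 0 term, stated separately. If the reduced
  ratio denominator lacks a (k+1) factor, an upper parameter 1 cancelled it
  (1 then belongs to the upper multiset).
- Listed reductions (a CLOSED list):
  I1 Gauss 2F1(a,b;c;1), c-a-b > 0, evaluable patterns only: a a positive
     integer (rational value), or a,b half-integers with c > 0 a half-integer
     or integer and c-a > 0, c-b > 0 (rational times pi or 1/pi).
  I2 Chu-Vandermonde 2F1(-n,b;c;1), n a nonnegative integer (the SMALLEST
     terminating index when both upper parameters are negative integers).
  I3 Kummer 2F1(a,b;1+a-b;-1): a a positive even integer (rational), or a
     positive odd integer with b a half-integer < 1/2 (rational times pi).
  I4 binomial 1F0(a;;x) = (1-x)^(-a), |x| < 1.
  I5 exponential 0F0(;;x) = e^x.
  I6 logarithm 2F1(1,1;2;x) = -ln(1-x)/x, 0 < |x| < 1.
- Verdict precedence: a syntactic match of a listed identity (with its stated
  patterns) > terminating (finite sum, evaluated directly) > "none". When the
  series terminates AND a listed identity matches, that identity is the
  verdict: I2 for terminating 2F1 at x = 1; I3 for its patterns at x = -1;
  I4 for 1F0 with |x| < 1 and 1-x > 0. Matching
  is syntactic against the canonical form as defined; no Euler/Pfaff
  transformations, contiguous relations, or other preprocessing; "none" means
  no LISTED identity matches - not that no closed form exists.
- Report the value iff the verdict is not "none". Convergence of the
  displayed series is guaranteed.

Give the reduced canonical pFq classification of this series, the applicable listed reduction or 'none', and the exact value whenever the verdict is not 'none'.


With C = -2: the canonical form is 2F1(-4, -2/7; 8/3; -1). Verdict: terminating - no listed pattern fits, but -4 in the upper list cuts the series at k = 4; direct evaluation. Sum: -2588846/3142909.

First insight: from the first term -2: the parameter 3/2 appears in both the upper and lower lists and cancels (alongside the other common factor).
Adjacent-term ratio: r(k) = (-1) * (k-4) (k-2/7) / [(k+8/3) (k+1)] - rational in k. x = (-1); t_0 = -2; negate the roots.


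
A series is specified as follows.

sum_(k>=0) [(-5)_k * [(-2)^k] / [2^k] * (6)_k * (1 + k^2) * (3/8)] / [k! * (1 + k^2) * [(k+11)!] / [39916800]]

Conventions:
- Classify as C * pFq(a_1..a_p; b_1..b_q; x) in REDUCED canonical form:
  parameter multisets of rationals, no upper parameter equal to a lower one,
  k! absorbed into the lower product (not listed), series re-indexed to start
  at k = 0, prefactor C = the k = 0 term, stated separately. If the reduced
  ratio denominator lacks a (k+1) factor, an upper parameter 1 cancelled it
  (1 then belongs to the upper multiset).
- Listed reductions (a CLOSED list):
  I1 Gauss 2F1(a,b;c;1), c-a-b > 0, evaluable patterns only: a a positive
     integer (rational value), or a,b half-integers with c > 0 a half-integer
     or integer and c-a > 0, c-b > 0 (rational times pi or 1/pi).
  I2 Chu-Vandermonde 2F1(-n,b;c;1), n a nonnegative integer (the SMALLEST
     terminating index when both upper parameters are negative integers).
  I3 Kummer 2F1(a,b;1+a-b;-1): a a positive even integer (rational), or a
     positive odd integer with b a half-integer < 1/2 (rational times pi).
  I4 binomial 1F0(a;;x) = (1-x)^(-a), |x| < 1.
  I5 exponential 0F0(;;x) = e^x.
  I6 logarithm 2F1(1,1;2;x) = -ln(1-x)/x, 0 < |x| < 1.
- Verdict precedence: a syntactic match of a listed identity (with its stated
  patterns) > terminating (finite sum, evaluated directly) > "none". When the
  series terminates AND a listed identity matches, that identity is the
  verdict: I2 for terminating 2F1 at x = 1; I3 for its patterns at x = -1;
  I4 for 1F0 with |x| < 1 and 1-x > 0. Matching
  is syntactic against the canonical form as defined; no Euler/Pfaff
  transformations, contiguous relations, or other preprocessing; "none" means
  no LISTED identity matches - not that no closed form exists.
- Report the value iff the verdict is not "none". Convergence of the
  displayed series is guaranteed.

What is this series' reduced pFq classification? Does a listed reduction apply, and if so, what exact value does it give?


Reduced: x = -1, 2F1, upper = {-5, 6}, lower = {12}, C = 3/8. Verdict: Kummer's theorem (I3) applies (x = -1; c = 12 equals 1+a-b for upper {-5, 6}: listed pattern). Value: 99/32.

Key observation: t_0 being 3/8, the two k-th powers (prefactor 3/8) combine into one argument.
Term ratio: r(k) = (-1) * (k-5) (k+6) / [(k+12) (k+1)] - rational in k. x = (-1); t_0 = 3/8; negate the roots.


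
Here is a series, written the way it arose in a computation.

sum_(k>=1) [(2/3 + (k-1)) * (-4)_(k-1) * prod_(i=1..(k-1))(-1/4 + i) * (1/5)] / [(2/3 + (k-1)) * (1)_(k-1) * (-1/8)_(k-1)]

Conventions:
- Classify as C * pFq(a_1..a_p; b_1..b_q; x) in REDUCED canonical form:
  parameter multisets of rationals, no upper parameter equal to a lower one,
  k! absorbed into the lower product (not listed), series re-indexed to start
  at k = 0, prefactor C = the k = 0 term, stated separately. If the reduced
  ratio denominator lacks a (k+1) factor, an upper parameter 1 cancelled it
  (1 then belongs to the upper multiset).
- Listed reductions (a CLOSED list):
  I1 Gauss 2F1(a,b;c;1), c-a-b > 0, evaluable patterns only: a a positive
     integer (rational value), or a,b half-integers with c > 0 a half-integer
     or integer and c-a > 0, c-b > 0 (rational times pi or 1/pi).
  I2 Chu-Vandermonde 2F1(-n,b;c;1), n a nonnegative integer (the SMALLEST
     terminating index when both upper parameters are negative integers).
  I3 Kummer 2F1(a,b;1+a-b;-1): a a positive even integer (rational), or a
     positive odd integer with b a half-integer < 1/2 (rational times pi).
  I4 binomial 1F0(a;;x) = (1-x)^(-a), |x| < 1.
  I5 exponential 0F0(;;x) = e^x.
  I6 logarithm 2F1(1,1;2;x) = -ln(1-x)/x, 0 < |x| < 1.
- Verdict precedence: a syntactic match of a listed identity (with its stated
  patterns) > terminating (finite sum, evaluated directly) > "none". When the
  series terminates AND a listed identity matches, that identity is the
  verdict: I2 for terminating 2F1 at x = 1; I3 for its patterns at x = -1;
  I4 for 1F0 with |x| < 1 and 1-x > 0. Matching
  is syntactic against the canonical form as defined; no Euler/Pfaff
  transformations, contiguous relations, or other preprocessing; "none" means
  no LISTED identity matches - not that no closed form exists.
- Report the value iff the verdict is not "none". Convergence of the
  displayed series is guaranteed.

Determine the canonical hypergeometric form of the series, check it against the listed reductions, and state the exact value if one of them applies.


The series (x = 1) is 2F1: upper {-4, 3/4}, lower {-1/8}, prefactor 1/5. Verdict (x = 1): the Chu-Vandermonde identity I2 applies (terminating 2F1 at x = 1 with n = 4, b = 3/4, c = -1/8). Its exact value is 51/575.

Structural cue: x = 1 and k + 2/3 divides numerator and denominator alike; prefactor 1/5 after cancelling.
Ratio: r(k) = 1 * (k-4) (k+3/4) / [(k-1/8) (k+1)] - rational in k, leading ratio 1; with t_0 = 1/5, classification follows.


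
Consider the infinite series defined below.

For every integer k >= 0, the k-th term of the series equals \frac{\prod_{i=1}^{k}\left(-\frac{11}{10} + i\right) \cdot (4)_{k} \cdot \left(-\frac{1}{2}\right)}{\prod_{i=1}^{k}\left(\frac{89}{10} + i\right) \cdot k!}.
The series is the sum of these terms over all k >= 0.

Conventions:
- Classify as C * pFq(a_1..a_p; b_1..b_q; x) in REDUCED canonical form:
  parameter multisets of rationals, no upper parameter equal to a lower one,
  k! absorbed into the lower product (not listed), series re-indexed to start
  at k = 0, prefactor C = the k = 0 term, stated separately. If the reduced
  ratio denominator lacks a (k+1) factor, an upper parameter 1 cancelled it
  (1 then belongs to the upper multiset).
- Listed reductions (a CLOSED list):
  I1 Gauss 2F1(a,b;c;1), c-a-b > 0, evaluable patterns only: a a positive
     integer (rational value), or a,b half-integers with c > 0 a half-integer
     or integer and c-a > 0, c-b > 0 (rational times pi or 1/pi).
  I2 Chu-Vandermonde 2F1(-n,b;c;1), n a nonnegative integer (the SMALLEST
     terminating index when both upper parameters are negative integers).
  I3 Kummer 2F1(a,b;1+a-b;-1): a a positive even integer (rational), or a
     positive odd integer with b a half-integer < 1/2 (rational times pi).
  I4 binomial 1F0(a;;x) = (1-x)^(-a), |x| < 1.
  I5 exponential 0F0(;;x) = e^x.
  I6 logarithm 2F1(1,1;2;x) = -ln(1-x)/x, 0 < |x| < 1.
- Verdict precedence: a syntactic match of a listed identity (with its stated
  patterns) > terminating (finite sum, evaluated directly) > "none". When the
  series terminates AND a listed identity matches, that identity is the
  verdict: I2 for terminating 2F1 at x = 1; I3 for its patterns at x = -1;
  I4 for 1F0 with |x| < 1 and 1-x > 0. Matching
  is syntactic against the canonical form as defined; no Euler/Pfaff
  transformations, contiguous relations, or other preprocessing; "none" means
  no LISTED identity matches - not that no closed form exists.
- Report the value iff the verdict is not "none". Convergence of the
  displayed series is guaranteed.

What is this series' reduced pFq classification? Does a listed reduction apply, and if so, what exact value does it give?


Prefactor -\frac{1}{2}, argument 1: 2F1 with upper {-\frac{1}{10}, 4} over lower {\frac{99}{10}}. Verdict: the Gauss summation I1 applies (x = 1: the Gamma ratio telescopes since c-a-b = 6 > 0 and a = 4 in Z>0). Value: -\frac{9541067}{20160000}.

Key step: t_0 = -\frac{1}{2} here, and the lower running product (C = -1/2) is a rising factorial.
Consecutive-term ratio: r(k) = 1 * (k-\frac{1}{10}) (k+4) / [(k+\frac{99}{10}) (k+1)] ; factor over Q: parameters, x = 1, and C = -\frac{1}{2}.


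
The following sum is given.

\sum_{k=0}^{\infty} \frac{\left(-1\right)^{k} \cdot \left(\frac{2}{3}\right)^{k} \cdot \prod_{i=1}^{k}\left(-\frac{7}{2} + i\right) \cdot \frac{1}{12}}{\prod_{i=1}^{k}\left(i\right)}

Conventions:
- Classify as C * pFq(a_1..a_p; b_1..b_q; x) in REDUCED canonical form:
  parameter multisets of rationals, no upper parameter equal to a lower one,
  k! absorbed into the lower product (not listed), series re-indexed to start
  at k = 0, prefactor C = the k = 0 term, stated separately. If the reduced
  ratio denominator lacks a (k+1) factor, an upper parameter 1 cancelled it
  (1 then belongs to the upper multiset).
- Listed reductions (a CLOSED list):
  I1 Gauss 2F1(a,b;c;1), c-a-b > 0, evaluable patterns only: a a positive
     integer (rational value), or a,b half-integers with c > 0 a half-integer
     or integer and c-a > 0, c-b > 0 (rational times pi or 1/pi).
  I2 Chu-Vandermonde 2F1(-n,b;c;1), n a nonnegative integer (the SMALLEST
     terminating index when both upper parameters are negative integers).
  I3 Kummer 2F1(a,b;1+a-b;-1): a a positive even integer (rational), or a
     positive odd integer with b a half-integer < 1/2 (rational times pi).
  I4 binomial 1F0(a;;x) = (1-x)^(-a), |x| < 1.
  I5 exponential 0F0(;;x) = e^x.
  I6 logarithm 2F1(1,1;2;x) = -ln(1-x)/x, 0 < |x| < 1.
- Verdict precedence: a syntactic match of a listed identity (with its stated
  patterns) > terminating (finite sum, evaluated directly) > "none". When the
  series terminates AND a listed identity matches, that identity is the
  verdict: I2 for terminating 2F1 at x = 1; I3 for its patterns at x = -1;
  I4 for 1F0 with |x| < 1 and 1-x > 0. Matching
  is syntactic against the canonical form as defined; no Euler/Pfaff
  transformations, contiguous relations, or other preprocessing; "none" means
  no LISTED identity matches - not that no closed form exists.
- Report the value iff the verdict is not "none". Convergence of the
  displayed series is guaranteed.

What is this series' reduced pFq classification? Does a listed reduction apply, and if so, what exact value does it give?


The series (x = -\frac{2}{3}) is 1F0: upper {-\frac{5}{2}}, lower {-}, prefactor \frac{1}{12}. Verdict: binomial (I4) fires (the 1F0 binomial series: exponent 5/2, x = -\frac{2}{3}). Value: \frac{1}{12} \cdot \left(\frac{5}{3}\right)^{\frac{5}{2}}.

The tell: t_0 being \frac{1}{12}, the (-1)^k factor (C = 1/12) folds into the argument's sign.
Ratio: r(k) = -\frac{2}{3} * (k-\frac{5}{2}) / [(k+1)] - rational in k. x = -\frac{2}{3}; t_0 = \frac{1}{12}; negate the roots.


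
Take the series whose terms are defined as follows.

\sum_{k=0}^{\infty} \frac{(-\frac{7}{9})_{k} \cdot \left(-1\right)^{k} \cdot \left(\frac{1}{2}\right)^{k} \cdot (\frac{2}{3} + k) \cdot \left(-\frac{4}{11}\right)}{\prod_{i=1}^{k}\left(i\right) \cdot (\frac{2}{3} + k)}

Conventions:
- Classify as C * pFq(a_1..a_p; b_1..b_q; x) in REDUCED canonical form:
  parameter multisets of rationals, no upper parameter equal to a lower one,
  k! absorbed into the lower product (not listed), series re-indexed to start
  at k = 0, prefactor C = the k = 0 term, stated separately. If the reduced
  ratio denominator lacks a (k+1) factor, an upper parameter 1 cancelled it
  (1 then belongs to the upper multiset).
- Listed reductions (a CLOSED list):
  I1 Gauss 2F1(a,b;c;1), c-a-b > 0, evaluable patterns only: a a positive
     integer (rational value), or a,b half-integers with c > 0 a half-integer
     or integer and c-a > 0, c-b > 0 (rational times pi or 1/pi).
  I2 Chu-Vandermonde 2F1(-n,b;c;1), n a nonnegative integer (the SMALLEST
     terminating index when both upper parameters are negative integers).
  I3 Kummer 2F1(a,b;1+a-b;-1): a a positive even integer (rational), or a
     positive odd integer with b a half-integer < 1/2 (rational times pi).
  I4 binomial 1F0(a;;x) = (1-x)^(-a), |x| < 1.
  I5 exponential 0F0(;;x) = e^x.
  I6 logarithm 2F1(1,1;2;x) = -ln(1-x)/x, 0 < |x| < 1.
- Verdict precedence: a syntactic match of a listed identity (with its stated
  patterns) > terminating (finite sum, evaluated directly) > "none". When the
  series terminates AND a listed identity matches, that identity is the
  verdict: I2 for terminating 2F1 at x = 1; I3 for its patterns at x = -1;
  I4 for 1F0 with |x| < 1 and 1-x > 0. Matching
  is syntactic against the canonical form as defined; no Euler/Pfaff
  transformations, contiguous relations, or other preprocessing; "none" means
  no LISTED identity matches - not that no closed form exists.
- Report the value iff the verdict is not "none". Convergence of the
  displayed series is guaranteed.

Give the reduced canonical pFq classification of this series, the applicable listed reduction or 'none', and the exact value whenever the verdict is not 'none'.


Reduced: x = -\frac{1}{2}, 1F0, upper = {-\frac{7}{9}}, lower = {-}, C = -\frac{4}{11}. Verdict at x = -\frac{1}{2}: the binomial series (I4) matches (the 1F0 binomial series: exponent 7/9, x = -\frac{1}{2}). Hence: \left(-\frac{4}{11}\right) \cdot \left(\frac{3}{2}\right)^{\frac{7}{9}}.

First insight: x = -\frac{1}{2} and the (-1)^k factor (C = -4/11, x = -1/2) folds into the argument's sign.
Term ratio: r(k) = -\frac{1}{2} * (k-\frac{7}{9}) / [(k+1)] - rational; roots negated = parameters, x = -\frac{1}{2}, C = -\frac{4}{11}.


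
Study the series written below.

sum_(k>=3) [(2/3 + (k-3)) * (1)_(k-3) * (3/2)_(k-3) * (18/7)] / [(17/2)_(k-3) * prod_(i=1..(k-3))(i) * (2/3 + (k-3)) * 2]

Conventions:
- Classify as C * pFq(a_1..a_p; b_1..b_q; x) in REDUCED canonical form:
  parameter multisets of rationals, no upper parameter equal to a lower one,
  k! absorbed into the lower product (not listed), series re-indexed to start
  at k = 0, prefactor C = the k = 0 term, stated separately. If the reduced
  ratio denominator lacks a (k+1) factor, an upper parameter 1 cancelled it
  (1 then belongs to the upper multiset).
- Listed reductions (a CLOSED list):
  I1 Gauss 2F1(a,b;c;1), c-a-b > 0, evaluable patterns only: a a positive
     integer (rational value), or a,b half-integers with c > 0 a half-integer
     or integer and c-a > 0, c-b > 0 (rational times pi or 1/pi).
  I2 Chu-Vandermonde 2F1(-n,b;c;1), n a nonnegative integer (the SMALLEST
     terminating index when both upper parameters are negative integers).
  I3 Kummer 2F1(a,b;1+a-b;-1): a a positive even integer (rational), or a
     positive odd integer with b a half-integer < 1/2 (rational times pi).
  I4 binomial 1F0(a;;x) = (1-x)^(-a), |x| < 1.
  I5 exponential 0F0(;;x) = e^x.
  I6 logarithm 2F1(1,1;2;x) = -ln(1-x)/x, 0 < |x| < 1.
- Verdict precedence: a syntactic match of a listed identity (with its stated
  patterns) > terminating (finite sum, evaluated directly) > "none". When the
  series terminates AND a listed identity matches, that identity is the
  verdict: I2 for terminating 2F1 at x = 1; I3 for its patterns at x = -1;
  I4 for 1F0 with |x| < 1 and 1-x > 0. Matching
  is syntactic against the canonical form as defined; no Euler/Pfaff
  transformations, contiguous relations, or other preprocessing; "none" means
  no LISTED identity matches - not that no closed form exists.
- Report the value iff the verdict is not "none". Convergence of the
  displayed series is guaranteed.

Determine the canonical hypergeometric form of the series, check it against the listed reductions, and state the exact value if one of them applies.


This is 9/7 * 2F1(1, 3/2; 17/2; 1) in reduced canonical form. Verdict: Gauss's theorem (I1) matches (x = 1: the Gamma ratio telescopes since c-a-b = 6 > 0 and a = 1 in Z>0). Value: 45/28.

Structural cue: t_0 = 9/7 here, and the product of the first k integers (C = 9/7) is k!.
Term ratio: r(k) = 1 * (k+1) (k+3/2) / [(k+17/2) (k+1)] - rational in k. x = 1; t_0 = 9/7; negate the roots.


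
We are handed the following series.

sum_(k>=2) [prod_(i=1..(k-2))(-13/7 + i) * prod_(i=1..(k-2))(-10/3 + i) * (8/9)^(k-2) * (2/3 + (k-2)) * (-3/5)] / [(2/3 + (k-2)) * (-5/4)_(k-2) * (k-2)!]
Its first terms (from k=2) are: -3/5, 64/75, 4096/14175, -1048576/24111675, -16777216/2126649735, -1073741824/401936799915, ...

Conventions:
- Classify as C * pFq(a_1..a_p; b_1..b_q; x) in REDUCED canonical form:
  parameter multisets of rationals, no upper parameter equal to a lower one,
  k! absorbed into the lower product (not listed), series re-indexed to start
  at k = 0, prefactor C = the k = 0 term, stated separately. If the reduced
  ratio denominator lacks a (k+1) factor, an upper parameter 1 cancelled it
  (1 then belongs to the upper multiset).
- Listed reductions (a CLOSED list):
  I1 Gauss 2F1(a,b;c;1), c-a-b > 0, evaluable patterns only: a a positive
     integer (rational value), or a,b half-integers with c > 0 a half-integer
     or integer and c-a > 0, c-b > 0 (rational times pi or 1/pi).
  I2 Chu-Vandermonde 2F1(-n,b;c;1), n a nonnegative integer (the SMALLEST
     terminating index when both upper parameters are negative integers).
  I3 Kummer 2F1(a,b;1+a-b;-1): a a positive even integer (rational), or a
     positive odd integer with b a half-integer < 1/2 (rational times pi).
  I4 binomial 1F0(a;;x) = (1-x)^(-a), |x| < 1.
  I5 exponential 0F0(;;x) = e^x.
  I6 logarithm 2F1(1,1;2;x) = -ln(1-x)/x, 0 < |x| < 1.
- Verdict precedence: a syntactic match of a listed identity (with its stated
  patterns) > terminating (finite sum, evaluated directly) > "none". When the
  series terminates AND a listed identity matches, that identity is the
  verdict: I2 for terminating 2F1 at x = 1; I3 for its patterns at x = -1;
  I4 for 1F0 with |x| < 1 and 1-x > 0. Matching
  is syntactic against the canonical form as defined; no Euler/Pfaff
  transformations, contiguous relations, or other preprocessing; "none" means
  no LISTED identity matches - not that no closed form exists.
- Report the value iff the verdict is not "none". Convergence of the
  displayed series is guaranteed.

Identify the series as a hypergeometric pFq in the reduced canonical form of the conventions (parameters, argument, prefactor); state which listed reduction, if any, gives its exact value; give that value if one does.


Canonical form: C = -3/5 times 2F1 with upper {-7/3, -6/7}, lower {-5/4}, x = 8/9. Verdict: none here - no I1-I6 shape fits x = 8/9 with lower {-5/4}.

Key observation: t_0 = -3/5 here, and the running product (C = -3/5, x = 8/9) telescopes to a rising factorial.
Adjacent-term ratio: r(k) = (8/9) * (k-7/3) (k-6/7) / [(k-5/4) (k+1)] - rational in k. x = (8/9); t_0 = -3/5; negate the roots.
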